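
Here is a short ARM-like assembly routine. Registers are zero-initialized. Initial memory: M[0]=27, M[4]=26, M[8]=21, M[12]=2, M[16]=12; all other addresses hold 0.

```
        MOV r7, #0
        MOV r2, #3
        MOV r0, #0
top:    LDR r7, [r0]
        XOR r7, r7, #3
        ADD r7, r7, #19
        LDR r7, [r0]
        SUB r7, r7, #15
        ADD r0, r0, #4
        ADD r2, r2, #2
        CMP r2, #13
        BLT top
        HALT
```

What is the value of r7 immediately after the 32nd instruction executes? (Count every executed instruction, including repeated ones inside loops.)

after MOV r7, #0: r7=0
after MOV r2, #3: r2=3
after MOV r0, #0: r0=0
after LDR r7, [r0]: r7=M[0]=27
after XOR r7, r7, #3: r7=27^3=24
after ADD r7, r7, #19: r7=24+19=43
after LDR r7, [r0]: r7=M[0]=27
after SUB r7, r7, #15: r7=27-15=12
after ADD r0, r0, #4: r0=0+4=4
after ADD r2, r2, #2: r2=3+2=5
CMP r2, #13  (cmp 5,13)
BLT top: taken
after LDR r7, [r0]: r7=M[4]=26
after XOR r7, r7, #3: r7=26^3=25
after ADD r7, r7, #19: r7=25+19=44
after LDR r7, [r0]: r7=M[4]=26
after SUB r7, r7, #15: r7=26-15=11
after ADD r0, r0, #4: r0=4+4=8
after ADD r2, r2, #2: r2=5+2=7
CMP r2, #13  (cmp 7,13)
BLT top: taken
after LDR r7, [r0]: r7=M[8]=21
after XOR r7, r7, #3: r7=21^3=22
after ADD r7, r7, #19: r7=22+19=41
after LDR r7, [r0]: r7=M[8]=21
after SUB r7, r7, #15: r7=21-15=6
after ADD r0, r0, #4: r0=8+4=12
after ADD r2, r2, #2: r2=7+2=9
CMP r2, #13  (cmp 9,13)
BLT top: taken
after LDR r7, [r0]: r7=M[12]=2
after XOR r7, r7, #3: r7=2^3=1
After step 32: r7 = 1.

1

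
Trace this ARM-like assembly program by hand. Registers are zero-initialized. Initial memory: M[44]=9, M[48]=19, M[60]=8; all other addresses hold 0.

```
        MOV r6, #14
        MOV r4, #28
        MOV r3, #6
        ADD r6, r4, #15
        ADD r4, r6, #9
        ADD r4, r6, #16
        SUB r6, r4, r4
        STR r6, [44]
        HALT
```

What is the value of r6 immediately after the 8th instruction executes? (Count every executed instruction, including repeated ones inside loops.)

r6=14
r4=28
r3=6
r6=28+15=43
r4=43+9=52
r4=43+16=59
r6=59-59=0
STR r6, [44] → M[44]=0
After step 8: r6 = 0.

0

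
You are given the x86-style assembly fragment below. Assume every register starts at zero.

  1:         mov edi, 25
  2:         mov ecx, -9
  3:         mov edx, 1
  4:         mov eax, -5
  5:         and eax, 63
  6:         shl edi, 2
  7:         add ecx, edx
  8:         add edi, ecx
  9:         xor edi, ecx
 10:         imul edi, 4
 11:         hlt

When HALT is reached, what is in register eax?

59

after mov edi, 25: edi=25
after mov ecx, -9: ecx=-9
after mov edx, 1: edx=1
after mov eax, -5: eax=-5
after and eax, 63: eax=(-5)&63=59
after shl edi, 2: edi=25<<2=100
after add ecx, edx: ecx=(-9)+1=-8
after add edi, ecx: edi=100+(-8)=92
after xor edi, ecx: edi=92^(-8)=-92
after imul edi, 4: edi=(-92)*4=-368
halt.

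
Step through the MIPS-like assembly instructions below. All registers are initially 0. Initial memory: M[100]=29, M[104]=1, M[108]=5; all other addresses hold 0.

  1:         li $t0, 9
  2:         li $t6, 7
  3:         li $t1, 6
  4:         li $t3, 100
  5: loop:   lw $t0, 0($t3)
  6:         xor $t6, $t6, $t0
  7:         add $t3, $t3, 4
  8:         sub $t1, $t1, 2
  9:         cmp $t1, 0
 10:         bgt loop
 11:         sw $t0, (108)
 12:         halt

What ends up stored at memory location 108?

$t0=9
$t6=7
$t1=6
$t3=100
$t0=M[100]=29
$t6=7^29=26
$t3=100+4=104
$t1=6-2=4
cmp $t1, 0  (cmp 4,0)
bgt loop: taken
$t0=M[104]=1
$t6=26^1=27
$t3=104+4=108
$t1=4-2=2
cmp $t1, 0  (cmp 2,0)
bgt loop: taken
$t0=M[108]=5
$t6=27^5=30
$t3=108+4=112
$t1=2-2=0
cmp $t1, 0  (cmp 0,0)
bgt loop: not taken
sw $t0, (108) → M[108]=5
halt.

5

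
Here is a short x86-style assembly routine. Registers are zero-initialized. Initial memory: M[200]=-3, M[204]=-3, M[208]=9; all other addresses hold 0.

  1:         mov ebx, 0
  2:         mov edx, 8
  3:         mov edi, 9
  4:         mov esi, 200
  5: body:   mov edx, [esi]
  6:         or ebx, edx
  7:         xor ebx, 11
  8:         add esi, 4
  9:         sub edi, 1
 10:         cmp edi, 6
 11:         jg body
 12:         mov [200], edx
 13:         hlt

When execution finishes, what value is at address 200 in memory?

ebx=0
edx=8
edi=9
esi=200
edx=M[200]=-3
ebx=0|(-3)=-3
ebx=(-3)^11=-10
esi=200+4=204
edi=9-1=8
cmp edi, 6  (cmp 8,6)
jg body: taken
edx=M[204]=-3
ebx=(-10)|(-3)=-1
ebx=(-1)^11=-12
esi=204+4=208
edi=8-1=7
cmp edi, 6  (cmp 7,6)
jg body: taken
edx=M[208]=9
ebx=(-12)|9=-3
ebx=(-3)^11=-10
esi=208+4=212
edi=7-1=6
cmp edi, 6  (cmp 6,6)
jg body: not taken
mov [200], edx → M[200]=9
halt.

9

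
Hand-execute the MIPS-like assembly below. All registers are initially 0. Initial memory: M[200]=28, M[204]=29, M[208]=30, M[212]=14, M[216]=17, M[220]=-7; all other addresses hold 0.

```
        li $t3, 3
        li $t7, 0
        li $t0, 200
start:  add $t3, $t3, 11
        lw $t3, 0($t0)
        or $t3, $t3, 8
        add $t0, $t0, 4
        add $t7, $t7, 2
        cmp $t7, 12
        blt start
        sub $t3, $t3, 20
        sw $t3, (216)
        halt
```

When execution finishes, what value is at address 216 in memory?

$t3=3
$t7=0
$t0=200
$t3=3+11=14
$t3=M[200]=28
$t3=28|8=28
$t0=200+4=204
$t7=0+2=2
cmp $t7, 12  (cmp 2,12)
blt start: taken
$t3=28+11=39
$t3=M[204]=29
$t3=29|8=29
$t0=204+4=208
$t7=2+2=4
cmp $t7, 12  (cmp 4,12)
blt start: taken
$t3=29+11=40
$t3=M[208]=30
$t3=30|8=30
$t0=208+4=212
$t7=4+2=6
cmp $t7, 12  (cmp 6,12)
blt start: taken
$t3=30+11=41
$t3=M[212]=14
$t3=14|8=14
$t0=212+4=216
$t7=6+2=8
cmp $t7, 12  (cmp 8,12)
blt start: taken
$t3=14+11=25
$t3=M[216]=17
$t3=17|8=25
$t0=216+4=220
$t7=8+2=10
cmp $t7, 12  (cmp 10,12)
blt start: taken
$t3=25+11=36
$t3=M[220]=-7
$t3=(-7)|8=-7
$t0=220+4=224
$t7=10+2=12
cmp $t7, 12  (cmp 12,12)
blt start: not taken
$t3=(-7)-20=-27
sw $t3, (216) → M[216]=-27
halt.

-27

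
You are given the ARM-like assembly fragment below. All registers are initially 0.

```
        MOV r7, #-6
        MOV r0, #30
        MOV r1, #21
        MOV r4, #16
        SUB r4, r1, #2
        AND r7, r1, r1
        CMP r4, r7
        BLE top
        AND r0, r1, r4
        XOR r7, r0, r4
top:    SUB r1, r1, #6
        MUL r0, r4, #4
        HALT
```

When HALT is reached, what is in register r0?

76

MOV r7, #-6 → r7=-6
MOV r0, #30 → r0=30
MOV r1, #21 → r1=21
MOV r4, #16 → r4=16
SUB r4, r1, #2 → r4=21-2=19
AND r7, r1, r1 → r7=21&21=21
CMP r4, r7  (cmp 19,21)
BLE top: taken
SUB r1, r1, #6 → r1=21-6=15
MUL r0, r4, #4 → r0=19*4=76
halt.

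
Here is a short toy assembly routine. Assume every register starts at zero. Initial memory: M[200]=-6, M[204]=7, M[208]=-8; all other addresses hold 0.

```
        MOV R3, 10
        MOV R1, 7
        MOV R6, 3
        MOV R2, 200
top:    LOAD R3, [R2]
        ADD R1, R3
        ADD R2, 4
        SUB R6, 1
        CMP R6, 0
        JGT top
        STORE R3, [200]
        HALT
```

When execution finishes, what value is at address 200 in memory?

-8

R3=10
R1=7
R6=3
R2=200
R3=M[200]=-6
R1=7+(-6)=1
R2=200+4=204
R6=3-1=2
CMP R6, 0  (cmp 2,0)
JGT top: taken
R3=M[204]=7
R1=1+7=8
R2=204+4=208
R6=2-1=1
CMP R6, 0  (cmp 1,0)
JGT top: taken
R3=M[208]=-8
R1=8+(-8)=0
R2=208+4=212
R6=1-1=0
CMP R6, 0  (cmp 0,0)
JGT top: not taken
STORE R3, [200] → M[200]=-8
halt.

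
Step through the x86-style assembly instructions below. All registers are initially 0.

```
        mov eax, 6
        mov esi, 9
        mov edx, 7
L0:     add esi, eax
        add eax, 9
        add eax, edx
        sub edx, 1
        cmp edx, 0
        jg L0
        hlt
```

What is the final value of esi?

after mov eax, 6: eax=6
after mov esi, 9: esi=9
after mov edx, 7: edx=7
after add esi, eax: esi=9+6=15
after add eax, 9: eax=6+9=15
after add eax, edx: eax=15+7=22
after sub edx, 1: edx=7-1=6
cmp edx, 0  (cmp 6,0)
jg L0: taken
after add esi, eax: esi=15+22=37
after add eax, 9: eax=22+9=31
after add eax, edx: eax=31+6=37
after sub edx, 1: edx=6-1=5
cmp edx, 0  (cmp 5,0)
jg L0: taken
after add esi, eax: esi=37+37=74
after add eax, 9: eax=37+9=46
after add eax, edx: eax=46+5=51
after sub edx, 1: edx=5-1=4
cmp edx, 0  (cmp 4,0)
jg L0: taken
after add esi, eax: esi=74+51=125
after add eax, 9: eax=51+9=60
after add eax, edx: eax=60+4=64
after sub edx, 1: edx=4-1=3
cmp edx, 0  (cmp 3,0)
jg L0: taken
after add esi, eax: esi=125+64=189
after add eax, 9: eax=64+9=73
after add eax, edx: eax=73+3=76
after sub edx, 1: edx=3-1=2
cmp edx, 0  (cmp 2,0)
jg L0: taken
after add esi, eax: esi=189+76=265
after add eax, 9: eax=76+9=85
after add eax, edx: eax=85+2=87
after sub edx, 1: edx=2-1=1
cmp edx, 0  (cmp 1,0)
jg L0: taken
after add esi, eax: esi=265+87=352
after add eax, 9: eax=87+9=96
after add eax, edx: eax=96+1=97
after sub edx, 1: edx=1-1=0
cmp edx, 0  (cmp 0,0)
jg L0: not taken
halt.

352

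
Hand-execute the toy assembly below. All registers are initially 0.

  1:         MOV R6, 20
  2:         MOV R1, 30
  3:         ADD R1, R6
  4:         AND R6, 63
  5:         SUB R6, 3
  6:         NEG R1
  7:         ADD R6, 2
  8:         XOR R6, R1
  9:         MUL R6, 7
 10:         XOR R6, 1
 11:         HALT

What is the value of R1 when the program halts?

-50

MOV R6, 20 → R6=20
MOV R1, 30 → R1=30
ADD R1, R6 → R1=30+20=50
AND R6, 63 → R6=20&63=20
SUB R6, 3 → R6=20-3=17
NEG R1 → R1=-(50)=-50
ADD R6, 2 → R6=17+2=19
XOR R6, R1 → R6=19^(-50)=-35
MUL R6, 7 → R6=(-35)*7=-245
XOR R6, 1 → R6=(-245)^1=-246
halt.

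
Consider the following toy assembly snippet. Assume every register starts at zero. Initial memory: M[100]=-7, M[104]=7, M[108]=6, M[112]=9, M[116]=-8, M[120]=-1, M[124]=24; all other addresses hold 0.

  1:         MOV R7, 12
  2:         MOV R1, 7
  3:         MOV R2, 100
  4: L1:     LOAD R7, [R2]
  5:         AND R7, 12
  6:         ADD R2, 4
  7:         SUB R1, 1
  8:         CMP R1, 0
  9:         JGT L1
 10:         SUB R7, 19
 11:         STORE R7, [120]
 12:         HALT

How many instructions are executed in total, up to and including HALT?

MOV R7, 12 → R7=12
MOV R1, 7 → R1=7
MOV R2, 100 → R2=100
LOAD R7, [R2] → R7=M[100]=-7
AND R7, 12 → R7=(-7)&12=8
ADD R2, 4 → R2=100+4=104
SUB R1, 1 → R1=7-1=6
CMP R1, 0  (cmp 6,0)
JGT L1: taken
LOAD R7, [R2] → R7=M[104]=7
AND R7, 12 → R7=7&12=4
ADD R2, 4 → R2=104+4=108
SUB R1, 1 → R1=6-1=5
CMP R1, 0  (cmp 5,0)
JGT L1: taken
LOAD R7, [R2] → R7=M[108]=6
AND R7, 12 → R7=6&12=4
ADD R2, 4 → R2=108+4=112
SUB R1, 1 → R1=5-1=4
CMP R1, 0  (cmp 4,0)
JGT L1: taken
LOAD R7, [R2] → R7=M[112]=9
AND R7, 12 → R7=9&12=8
ADD R2, 4 → R2=112+4=116
SUB R1, 1 → R1=4-1=3
CMP R1, 0  (cmp 3,0)
JGT L1: taken
LOAD R7, [R2] → R7=M[116]=-8
AND R7, 12 → R7=(-8)&12=8
ADD R2, 4 → R2=116+4=120
SUB R1, 1 → R1=3-1=2
CMP R1, 0  (cmp 2,0)
JGT L1: taken
LOAD R7, [R2] → R7=M[120]=-1
AND R7, 12 → R7=(-1)&12=12
ADD R2, 4 → R2=120+4=124
SUB R1, 1 → R1=2-1=1
CMP R1, 0  (cmp 1,0)
JGT L1: taken
LOAD R7, [R2] → R7=M[124]=24
AND R7, 12 → R7=24&12=8
ADD R2, 4 → R2=124+4=128
SUB R1, 1 → R1=1-1=0
CMP R1, 0  (cmp 0,0)
JGT L1: not taken
SUB R7, 19 → R7=8-19=-11
STORE R7, [120] → M[120]=-11
halt.
Total executed instructions: 48.

48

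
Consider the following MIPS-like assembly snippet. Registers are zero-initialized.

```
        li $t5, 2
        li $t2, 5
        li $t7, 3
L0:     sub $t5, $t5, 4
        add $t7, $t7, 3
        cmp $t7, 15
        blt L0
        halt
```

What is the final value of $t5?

$t5=2
$t2=5
$t7=3
$t5=2-4=-2
$t7=3+3=6
cmp $t7, 15  (cmp 6,15)
blt L0: taken
$t5=(-2)-4=-6
$t7=6+3=9
cmp $t7, 15  (cmp 9,15)
blt L0: taken
$t5=(-6)-4=-10
$t7=9+3=12
cmp $t7, 15  (cmp 12,15)
blt L0: taken
$t5=(-10)-4=-14
$t7=12+3=15
cmp $t7, 15  (cmp 15,15)
blt L0: not taken
halt.

-14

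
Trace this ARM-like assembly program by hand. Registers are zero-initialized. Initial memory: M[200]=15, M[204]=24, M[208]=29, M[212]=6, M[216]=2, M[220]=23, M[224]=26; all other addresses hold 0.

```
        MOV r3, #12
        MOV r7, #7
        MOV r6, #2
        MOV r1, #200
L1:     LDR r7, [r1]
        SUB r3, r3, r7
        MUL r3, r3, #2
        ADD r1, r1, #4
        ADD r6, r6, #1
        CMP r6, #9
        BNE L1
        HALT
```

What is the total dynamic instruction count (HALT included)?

r3=12
r7=7
r6=2
r1=200
r7=M[200]=15
r3=12-15=-3
r3=(-3)*2=-6
r1=200+4=204
r6=2+1=3
CMP r6, #9  (cmp 3,9)
BNE L1: taken
r7=M[204]=24
r3=(-6)-24=-30
r3=(-30)*2=-60
r1=204+4=208
r6=3+1=4
CMP r6, #9  (cmp 4,9)
BNE L1: taken
r7=M[208]=29
r3=(-60)-29=-89
r3=(-89)*2=-178
r1=208+4=212
r6=4+1=5
CMP r6, #9  (cmp 5,9)
BNE L1: taken
r7=M[212]=6
r3=(-178)-6=-184
r3=(-184)*2=-368
r1=212+4=216
r6=5+1=6
CMP r6, #9  (cmp 6,9)
BNE L1: taken
r7=M[216]=2
r3=(-368)-2=-370
r3=(-370)*2=-740
r1=216+4=220
r6=6+1=7
CMP r6, #9  (cmp 7,9)
BNE L1: taken
r7=M[220]=23
r3=(-740)-23=-763
r3=(-763)*2=-1526
r1=220+4=224
r6=7+1=8
CMP r6, #9  (cmp 8,9)
BNE L1: taken
r7=M[224]=26
r3=(-1526)-26=-1552
r3=(-1552)*2=-3104
r1=224+4=228
r6=8+1=9
CMP r6, #9  (cmp 9,9)
BNE L1: not taken
halt.
Total executed instructions: 54.

54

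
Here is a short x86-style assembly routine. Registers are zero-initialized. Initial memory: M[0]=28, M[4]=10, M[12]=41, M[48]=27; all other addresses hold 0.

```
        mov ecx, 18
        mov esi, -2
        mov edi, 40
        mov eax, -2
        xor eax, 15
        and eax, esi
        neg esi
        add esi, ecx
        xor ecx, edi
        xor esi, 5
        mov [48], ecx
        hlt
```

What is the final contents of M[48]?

58

after mov ecx, 18: ecx=18
after mov esi, -2: esi=-2
after mov edi, 40: edi=40
after mov eax, -2: eax=-2
after xor eax, 15: eax=(-2)^15=-15
after and eax, esi: eax=(-15)&(-2)=-16
after neg esi: esi=-(-2)=2
after add esi, ecx: esi=2+18=20
after xor ecx, edi: ecx=18^40=58
after xor esi, 5: esi=20^5=17
mov [48], ecx → M[48]=58
halt.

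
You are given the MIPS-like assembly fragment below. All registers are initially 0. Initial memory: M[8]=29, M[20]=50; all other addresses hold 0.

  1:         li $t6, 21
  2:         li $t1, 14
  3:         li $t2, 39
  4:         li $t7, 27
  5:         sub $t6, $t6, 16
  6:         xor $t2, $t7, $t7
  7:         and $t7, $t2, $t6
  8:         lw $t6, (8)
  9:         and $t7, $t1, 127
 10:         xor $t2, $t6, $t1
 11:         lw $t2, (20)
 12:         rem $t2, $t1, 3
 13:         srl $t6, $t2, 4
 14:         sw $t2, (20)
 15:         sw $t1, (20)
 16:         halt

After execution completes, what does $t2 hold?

2

$t6=21
$t1=14
$t2=39
$t7=27
$t6=21-16=5
$t2=27^27=0
$t7=0&5=0
$t6=M[8]=29
$t7=14&127=14
$t2=29^14=19
$t2=M[20]=50
$t2=14%3=2
$t6=2>>4=0
sw $t2, (20) → M[20]=2
sw $t1, (20) → M[20]=14
halt.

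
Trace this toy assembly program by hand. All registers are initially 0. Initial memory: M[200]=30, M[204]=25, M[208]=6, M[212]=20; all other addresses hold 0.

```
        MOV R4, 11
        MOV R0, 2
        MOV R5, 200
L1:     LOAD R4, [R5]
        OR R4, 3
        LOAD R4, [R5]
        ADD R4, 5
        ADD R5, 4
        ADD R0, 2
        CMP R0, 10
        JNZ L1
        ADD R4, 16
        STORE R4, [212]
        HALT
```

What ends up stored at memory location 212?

R4=11
R0=2
R5=200
R4=M[200]=30
R4=30|3=31
R4=M[200]=30
R4=30+5=35
R5=200+4=204
R0=2+2=4
CMP R0, 10  (cmp 4,10)
JNZ L1: taken
R4=M[204]=25
R4=25|3=27
R4=M[204]=25
R4=25+5=30
R5=204+4=208
R0=4+2=6
CMP R0, 10  (cmp 6,10)
JNZ L1: taken
R4=M[208]=6
R4=6|3=7
R4=M[208]=6
R4=6+5=11
R5=208+4=212
R0=6+2=8
CMP R0, 10  (cmp 8,10)
JNZ L1: taken
R4=M[212]=20
R4=20|3=23
R4=M[212]=20
R4=20+5=25
R5=212+4=216
R0=8+2=10
CMP R0, 10  (cmp 10,10)
JNZ L1: not taken
R4=25+16=41
STORE R4, [212] → M[212]=41
halt.

41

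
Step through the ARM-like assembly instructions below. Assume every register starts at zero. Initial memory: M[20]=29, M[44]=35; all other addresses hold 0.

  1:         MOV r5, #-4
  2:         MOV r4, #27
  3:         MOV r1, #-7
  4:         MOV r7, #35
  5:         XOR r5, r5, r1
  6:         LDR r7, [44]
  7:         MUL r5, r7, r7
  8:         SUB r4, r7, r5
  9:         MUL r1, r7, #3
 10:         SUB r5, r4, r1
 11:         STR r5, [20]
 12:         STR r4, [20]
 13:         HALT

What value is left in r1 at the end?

after MOV r5, #-4: r5=-4
after MOV r4, #27: r4=27
after MOV r1, #-7: r1=-7
after MOV r7, #35: r7=35
after XOR r5, r5, r1: r5=(-4)^(-7)=5
after LDR r7, [44]: r7=M[44]=35
after MUL r5, r7, r7: r5=35*35=1225
after SUB r4, r7, r5: r4=35-1225=-1190
after MUL r1, r7, #3: r1=35*3=105
after SUB r5, r4, r1: r5=(-1190)-105=-1295
STR r5, [20] → M[20]=-1295
STR r4, [20] → M[20]=-1190
halt.

105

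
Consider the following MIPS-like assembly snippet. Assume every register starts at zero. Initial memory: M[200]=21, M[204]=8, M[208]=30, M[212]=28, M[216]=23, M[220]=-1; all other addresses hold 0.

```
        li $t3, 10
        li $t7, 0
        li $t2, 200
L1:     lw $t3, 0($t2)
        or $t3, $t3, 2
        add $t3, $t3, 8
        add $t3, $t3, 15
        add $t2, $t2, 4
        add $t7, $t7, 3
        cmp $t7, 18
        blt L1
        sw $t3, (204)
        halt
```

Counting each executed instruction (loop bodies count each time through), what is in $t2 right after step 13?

after li $t3, 10: $t3=10
after li $t7, 0: $t7=0
after li $t2, 200: $t2=200
after lw $t3, 0($t2): $t3=M[200]=21
after or $t3, $t3, 2: $t3=21|2=23
after add $t3, $t3, 8: $t3=23+8=31
after add $t3, $t3, 15: $t3=31+15=46
after add $t2, $t2, 4: $t2=200+4=204
after add $t7, $t7, 3: $t7=0+3=3
cmp $t7, 18  (cmp 3,18)
blt L1: taken
after lw $t3, 0($t2): $t3=M[204]=8
after or $t3, $t3, 2: $t3=8|2=10
After step 13: $t2 = 204.

204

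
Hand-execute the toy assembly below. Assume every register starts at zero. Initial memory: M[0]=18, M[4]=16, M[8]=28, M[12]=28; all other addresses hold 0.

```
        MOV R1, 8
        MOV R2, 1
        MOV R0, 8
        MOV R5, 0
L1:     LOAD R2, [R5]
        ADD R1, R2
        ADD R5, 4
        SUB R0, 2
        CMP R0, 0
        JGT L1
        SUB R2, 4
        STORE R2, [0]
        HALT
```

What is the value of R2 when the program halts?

24

after MOV R1, 8: R1=8
after MOV R2, 1: R2=1
after MOV R0, 8: R0=8
after MOV R5, 0: R5=0
after LOAD R2, [R5]: R2=M[0]=18
after ADD R1, R2: R1=8+18=26
after ADD R5, 4: R5=0+4=4
after SUB R0, 2: R0=8-2=6
CMP R0, 0  (cmp 6,0)
JGT L1: taken
after LOAD R2, [R5]: R2=M[4]=16
after ADD R1, R2: R1=26+16=42
after ADD R5, 4: R5=4+4=8
after SUB R0, 2: R0=6-2=4
CMP R0, 0  (cmp 4,0)
JGT L1: taken
after LOAD R2, [R5]: R2=M[8]=28
after ADD R1, R2: R1=42+28=70
after ADD R5, 4: R5=8+4=12
after SUB R0, 2: R0=4-2=2
CMP R0, 0  (cmp 2,0)
JGT L1: taken
after LOAD R2, [R5]: R2=M[12]=28
after ADD R1, R2: R1=70+28=98
after ADD R5, 4: R5=12+4=16
after SUB R0, 2: R0=2-2=0
CMP R0, 0  (cmp 0,0)
JGT L1: not taken
after SUB R2, 4: R2=28-4=24
STORE R2, [0] → M[0]=24
halt.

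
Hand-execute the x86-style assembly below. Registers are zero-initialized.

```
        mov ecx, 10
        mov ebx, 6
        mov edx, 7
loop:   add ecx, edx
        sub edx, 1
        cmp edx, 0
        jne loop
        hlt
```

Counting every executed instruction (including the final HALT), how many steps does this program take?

32

mov ecx, 10 → ecx=10
mov ebx, 6 → ebx=6
mov edx, 7 → edx=7
add ecx, edx → ecx=10+7=17
sub edx, 1 → edx=7-1=6
cmp edx, 0  (cmp 6,0)
jne loop: taken
add ecx, edx → ecx=17+6=23
sub edx, 1 → edx=6-1=5
cmp edx, 0  (cmp 5,0)
jne loop: taken
add ecx, edx → ecx=23+5=28
sub edx, 1 → edx=5-1=4
cmp edx, 0  (cmp 4,0)
jne loop: taken
add ecx, edx → ecx=28+4=32
sub edx, 1 → edx=4-1=3
cmp edx, 0  (cmp 3,0)
jne loop: taken
add ecx, edx → ecx=32+3=35
sub edx, 1 → edx=3-1=2
cmp edx, 0  (cmp 2,0)
jne loop: taken
add ecx, edx → ecx=35+2=37
sub edx, 1 → edx=2-1=1
cmp edx, 0  (cmp 1,0)
jne loop: taken
add ecx, edx → ecx=37+1=38
sub edx, 1 → edx=1-1=0
cmp edx, 0  (cmp 0,0)
jne loop: not taken
halt.
Total executed instructions: 32.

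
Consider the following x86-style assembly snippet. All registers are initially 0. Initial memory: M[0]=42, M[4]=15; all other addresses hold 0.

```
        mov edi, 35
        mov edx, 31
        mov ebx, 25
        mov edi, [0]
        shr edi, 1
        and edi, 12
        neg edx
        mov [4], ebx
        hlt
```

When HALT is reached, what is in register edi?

after mov edi, 35: edi=35
after mov edx, 31: edx=31
after mov ebx, 25: ebx=25
after mov edi, [0]: edi=M[0]=42
after shr edi, 1: edi=42>>1=21
after and edi, 12: edi=21&12=4
after neg edx: edx=-(31)=-31
mov [4], ebx → M[4]=25
halt.

4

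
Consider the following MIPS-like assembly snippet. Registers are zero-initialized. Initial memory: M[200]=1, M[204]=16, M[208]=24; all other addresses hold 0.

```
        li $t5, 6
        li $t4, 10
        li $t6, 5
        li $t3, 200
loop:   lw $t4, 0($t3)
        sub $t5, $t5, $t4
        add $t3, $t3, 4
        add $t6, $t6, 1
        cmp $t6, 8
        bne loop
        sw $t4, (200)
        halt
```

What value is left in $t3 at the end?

212

$t5=6
$t4=10
$t6=5
$t3=200
$t4=M[200]=1
$t5=6-1=5
$t3=200+4=204
$t6=5+1=6
cmp $t6, 8  (cmp 6,8)
bne loop: taken
$t4=M[204]=16
$t5=5-16=-11
$t3=204+4=208
$t6=6+1=7
cmp $t6, 8  (cmp 7,8)
bne loop: taken
$t4=M[208]=24
$t5=(-11)-24=-35
$t3=208+4=212
$t6=7+1=8
cmp $t6, 8  (cmp 8,8)
bne loop: not taken
sw $t4, (200) → M[200]=24
halt.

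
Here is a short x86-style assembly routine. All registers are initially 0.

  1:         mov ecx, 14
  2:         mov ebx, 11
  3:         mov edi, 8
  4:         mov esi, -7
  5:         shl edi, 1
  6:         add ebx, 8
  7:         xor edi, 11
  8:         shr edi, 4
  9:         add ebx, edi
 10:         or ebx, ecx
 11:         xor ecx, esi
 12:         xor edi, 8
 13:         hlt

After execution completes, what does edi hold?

mov ecx, 14 → ecx=14
mov ebx, 11 → ebx=11
mov edi, 8 → edi=8
mov esi, -7 → esi=-7
shl edi, 1 → edi=8<<1=16
add ebx, 8 → ebx=11+8=19
xor edi, 11 → edi=16^11=27
shr edi, 4 → edi=27>>4=1
add ebx, edi → ebx=19+1=20
or ebx, ecx → ebx=20|14=30
xor ecx, esi → ecx=14^(-7)=-9
xor edi, 8 → edi=1^8=9
halt.

9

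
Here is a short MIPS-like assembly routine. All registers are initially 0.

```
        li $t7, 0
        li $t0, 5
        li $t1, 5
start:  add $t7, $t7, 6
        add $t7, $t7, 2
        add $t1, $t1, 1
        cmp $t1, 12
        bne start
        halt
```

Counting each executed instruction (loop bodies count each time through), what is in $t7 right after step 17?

$t7=0
$t0=5
$t1=5
$t7=0+6=6
$t7=6+2=8
$t1=5+1=6
cmp $t1, 12  (cmp 6,12)
bne start: taken
$t7=8+6=14
$t7=14+2=16
$t1=6+1=7
cmp $t1, 12  (cmp 7,12)
bne start: taken
$t7=16+6=22
$t7=22+2=24
$t1=7+1=8
cmp $t1, 12  (cmp 8,12)
After step 17: $t7 = 24.

24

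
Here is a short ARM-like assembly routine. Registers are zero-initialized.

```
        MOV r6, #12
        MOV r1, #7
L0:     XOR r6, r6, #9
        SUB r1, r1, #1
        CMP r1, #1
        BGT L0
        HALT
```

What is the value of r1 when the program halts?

MOV r6, #12 → r6=12
MOV r1, #7 → r1=7
XOR r6, r6, #9 → r6=12^9=5
SUB r1, r1, #1 → r1=7-1=6
CMP r1, #1  (cmp 6,1)
BGT L0: taken
XOR r6, r6, #9 → r6=5^9=12
SUB r1, r1, #1 → r1=6-1=5
CMP r1, #1  (cmp 5,1)
BGT L0: taken
XOR r6, r6, #9 → r6=12^9=5
SUB r1, r1, #1 → r1=5-1=4
CMP r1, #1  (cmp 4,1)
BGT L0: taken
XOR r6, r6, #9 → r6=5^9=12
SUB r1, r1, #1 → r1=4-1=3
CMP r1, #1  (cmp 3,1)
BGT L0: taken
XOR r6, r6, #9 → r6=12^9=5
SUB r1, r1, #1 → r1=3-1=2
CMP r1, #1  (cmp 2,1)
BGT L0: taken
XOR r6, r6, #9 → r6=5^9=12
SUB r1, r1, #1 → r1=2-1=1
CMP r1, #1  (cmp 1,1)
BGT L0: not taken
halt.

1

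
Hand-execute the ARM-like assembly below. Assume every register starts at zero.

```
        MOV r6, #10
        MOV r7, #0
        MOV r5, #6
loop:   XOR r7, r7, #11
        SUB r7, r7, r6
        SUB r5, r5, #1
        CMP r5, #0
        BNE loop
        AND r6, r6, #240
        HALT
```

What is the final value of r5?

MOV r6, #10 → r6=10
MOV r7, #0 → r7=0
MOV r5, #6 → r5=6
XOR r7, r7, #11 → r7=0^11=11
SUB r7, r7, r6 → r7=11-10=1
SUB r5, r5, #1 → r5=6-1=5
CMP r5, #0  (cmp 5,0)
BNE loop: taken
XOR r7, r7, #11 → r7=1^11=10
SUB r7, r7, r6 → r7=10-10=0
SUB r5, r5, #1 → r5=5-1=4
CMP r5, #0  (cmp 4,0)
BNE loop: taken
XOR r7, r7, #11 → r7=0^11=11
SUB r7, r7, r6 → r7=11-10=1
SUB r5, r5, #1 → r5=4-1=3
CMP r5, #0  (cmp 3,0)
BNE loop: taken
XOR r7, r7, #11 → r7=1^11=10
SUB r7, r7, r6 → r7=10-10=0
SUB r5, r5, #1 → r5=3-1=2
CMP r5, #0  (cmp 2,0)
BNE loop: taken
XOR r7, r7, #11 → r7=0^11=11
SUB r7, r7, r6 → r7=11-10=1
SUB r5, r5, #1 → r5=2-1=1
CMP r5, #0  (cmp 1,0)
BNE loop: taken
XOR r7, r7, #11 → r7=1^11=10
SUB r7, r7, r6 → r7=10-10=0
SUB r5, r5, #1 → r5=1-1=0
CMP r5, #0  (cmp 0,0)
BNE loop: not taken
AND r6, r6, #240 → r6=10&240=0
halt.

0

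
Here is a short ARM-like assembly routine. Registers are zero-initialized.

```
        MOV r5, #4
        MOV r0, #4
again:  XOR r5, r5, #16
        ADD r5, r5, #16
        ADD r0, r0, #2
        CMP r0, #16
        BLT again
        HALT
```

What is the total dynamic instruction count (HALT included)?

33

r5=4
r0=4
r5=4^16=20
r5=20+16=36
r0=4+2=6
CMP r0, #16  (cmp 6,16)
BLT again: taken
r5=36^16=52
r5=52+16=68
r0=6+2=8
CMP r0, #16  (cmp 8,16)
BLT again: taken
r5=68^16=84
r5=84+16=100
r0=8+2=10
CMP r0, #16  (cmp 10,16)
BLT again: taken
r5=100^16=116
r5=116+16=132
r0=10+2=12
CMP r0, #16  (cmp 12,16)
BLT again: taken
r5=132^16=148
r5=148+16=164
r0=12+2=14
CMP r0, #16  (cmp 14,16)
BLT again: taken
r5=164^16=180
r5=180+16=196
r0=14+2=16
CMP r0, #16  (cmp 16,16)
BLT again: not taken
halt.
Total executed instructions: 33.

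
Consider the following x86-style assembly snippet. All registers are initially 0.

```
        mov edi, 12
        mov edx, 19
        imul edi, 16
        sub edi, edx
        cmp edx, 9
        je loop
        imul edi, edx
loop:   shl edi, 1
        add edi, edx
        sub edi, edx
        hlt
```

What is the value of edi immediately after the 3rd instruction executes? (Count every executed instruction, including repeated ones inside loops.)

192

mov edi, 12 → edi=12
mov edx, 19 → edx=19
imul edi, 16 → edi=12*16=192
After step 3: edi = 192.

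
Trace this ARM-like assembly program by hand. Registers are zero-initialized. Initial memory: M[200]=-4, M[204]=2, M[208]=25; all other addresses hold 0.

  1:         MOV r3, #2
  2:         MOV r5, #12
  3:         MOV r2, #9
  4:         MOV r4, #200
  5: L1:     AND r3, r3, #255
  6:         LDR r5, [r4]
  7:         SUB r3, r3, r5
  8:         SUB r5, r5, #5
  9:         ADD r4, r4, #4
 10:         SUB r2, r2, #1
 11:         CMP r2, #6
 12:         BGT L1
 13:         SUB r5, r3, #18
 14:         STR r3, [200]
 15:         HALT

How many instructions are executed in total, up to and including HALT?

after MOV r3, #2: r3=2
after MOV r5, #12: r5=12
after MOV r2, #9: r2=9
after MOV r4, #200: r4=200
after AND r3, r3, #255: r3=2&255=2
after LDR r5, [r4]: r5=M[200]=-4
after SUB r3, r3, r5: r3=2-(-4)=6
after SUB r5, r5, #5: r5=(-4)-5=-9
after ADD r4, r4, #4: r4=200+4=204
after SUB r2, r2, #1: r2=9-1=8
CMP r2, #6  (cmp 8,6)
BGT L1: taken
after AND r3, r3, #255: r3=6&255=6
after LDR r5, [r4]: r5=M[204]=2
after SUB r3, r3, r5: r3=6-2=4
after SUB r5, r5, #5: r5=2-5=-3
after ADD r4, r4, #4: r4=204+4=208
after SUB r2, r2, #1: r2=8-1=7
CMP r2, #6  (cmp 7,6)
BGT L1: taken
after AND r3, r3, #255: r3=4&255=4
after LDR r5, [r4]: r5=M[208]=25
after SUB r3, r3, r5: r3=4-25=-21
after SUB r5, r5, #5: r5=25-5=20
after ADD r4, r4, #4: r4=208+4=212
after SUB r2, r2, #1: r2=7-1=6
CMP r2, #6  (cmp 6,6)
BGT L1: not taken
after SUB r5, r3, #18: r5=(-21)-18=-39
STR r3, [200] → M[200]=-21
halt.
Total executed instructions: 31.

31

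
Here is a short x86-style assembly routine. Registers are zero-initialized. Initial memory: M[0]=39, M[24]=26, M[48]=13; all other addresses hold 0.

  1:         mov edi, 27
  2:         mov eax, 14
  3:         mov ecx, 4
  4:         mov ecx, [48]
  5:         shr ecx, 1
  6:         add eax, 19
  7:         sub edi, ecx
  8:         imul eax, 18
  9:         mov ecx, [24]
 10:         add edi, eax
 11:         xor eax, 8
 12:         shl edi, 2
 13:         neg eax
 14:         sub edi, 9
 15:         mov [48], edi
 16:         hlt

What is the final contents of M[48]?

2451

after mov edi, 27: edi=27
after mov eax, 14: eax=14
after mov ecx, 4: ecx=4
after mov ecx, [48]: ecx=M[48]=13
after shr ecx, 1: ecx=13>>1=6
after add eax, 19: eax=14+19=33
after sub edi, ecx: edi=27-6=21
after imul eax, 18: eax=33*18=594
after mov ecx, [24]: ecx=M[24]=26
after add edi, eax: edi=21+594=615
after xor eax, 8: eax=594^8=602
after shl edi, 2: edi=615<<2=2460
after neg eax: eax=-(602)=-602
after sub edi, 9: edi=2460-9=2451
mov [48], edi → M[48]=2451
halt.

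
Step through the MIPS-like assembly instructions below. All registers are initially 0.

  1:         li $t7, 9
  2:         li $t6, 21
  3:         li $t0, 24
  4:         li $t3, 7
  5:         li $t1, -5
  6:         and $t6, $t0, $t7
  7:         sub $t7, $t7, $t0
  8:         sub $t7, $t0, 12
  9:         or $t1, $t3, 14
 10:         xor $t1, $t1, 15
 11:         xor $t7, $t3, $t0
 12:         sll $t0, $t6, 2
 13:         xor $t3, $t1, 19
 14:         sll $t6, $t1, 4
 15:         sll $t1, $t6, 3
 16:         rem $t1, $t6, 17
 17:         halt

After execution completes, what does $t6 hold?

after li $t7, 9: $t7=9
after li $t6, 21: $t6=21
after li $t0, 24: $t0=24
after li $t3, 7: $t3=7
after li $t1, -5: $t1=-5
after and $t6, $t0, $t7: $t6=24&9=8
after sub $t7, $t7, $t0: $t7=9-24=-15
after sub $t7, $t0, 12: $t7=24-12=12
after or $t1, $t3, 14: $t1=7|14=15
after xor $t1, $t1, 15: $t1=15^15=0
after xor $t7, $t3, $t0: $t7=7^24=31
after sll $t0, $t6, 2: $t0=8<<2=32
after xor $t3, $t1, 19: $t3=0^19=19
after sll $t6, $t1, 4: $t6=0<<4=0
after sll $t1, $t6, 3: $t1=0<<3=0
after rem $t1, $t6, 17: $t1=0%17=0
halt.

0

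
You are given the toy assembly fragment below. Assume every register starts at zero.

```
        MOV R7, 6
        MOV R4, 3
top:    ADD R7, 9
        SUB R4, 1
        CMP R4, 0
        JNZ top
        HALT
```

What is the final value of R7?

33

MOV R7, 6 → R7=6
MOV R4, 3 → R4=3
ADD R7, 9 → R7=6+9=15
SUB R4, 1 → R4=3-1=2
CMP R4, 0  (cmp 2,0)
JNZ top: taken
ADD R7, 9 → R7=15+9=24
SUB R4, 1 → R4=2-1=1
CMP R4, 0  (cmp 1,0)
JNZ top: taken
ADD R7, 9 → R7=24+9=33
SUB R4, 1 → R4=1-1=0
CMP R4, 0  (cmp 0,0)
JNZ top: not taken
halt.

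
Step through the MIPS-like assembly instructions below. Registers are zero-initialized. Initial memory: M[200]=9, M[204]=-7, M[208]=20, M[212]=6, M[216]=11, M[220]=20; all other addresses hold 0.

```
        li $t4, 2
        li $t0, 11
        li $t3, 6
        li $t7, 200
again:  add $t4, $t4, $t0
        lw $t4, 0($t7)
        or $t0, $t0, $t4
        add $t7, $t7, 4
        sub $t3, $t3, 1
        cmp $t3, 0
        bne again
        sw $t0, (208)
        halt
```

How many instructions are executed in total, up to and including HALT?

li $t4, 2 → $t4=2
li $t0, 11 → $t0=11
li $t3, 6 → $t3=6
li $t7, 200 → $t7=200
add $t4, $t4, $t0 → $t4=2+11=13
lw $t4, 0($t7) → $t4=M[200]=9
or $t0, $t0, $t4 → $t0=11|9=11
add $t7, $t7, 4 → $t7=200+4=204
sub $t3, $t3, 1 → $t3=6-1=5
cmp $t3, 0  (cmp 5,0)
bne again: taken
add $t4, $t4, $t0 → $t4=9+11=20
lw $t4, 0($t7) → $t4=M[204]=-7
or $t0, $t0, $t4 → $t0=11|(-7)=-5
add $t7, $t7, 4 → $t7=204+4=208
sub $t3, $t3, 1 → $t3=5-1=4
cmp $t3, 0  (cmp 4,0)
bne again: taken
add $t4, $t4, $t0 → $t4=(-7)+(-5)=-12
lw $t4, 0($t7) → $t4=M[208]=20
or $t0, $t0, $t4 → $t0=(-5)|20=-1
add $t7, $t7, 4 → $t7=208+4=212
sub $t3, $t3, 1 → $t3=4-1=3
cmp $t3, 0  (cmp 3,0)
bne again: taken
add $t4, $t4, $t0 → $t4=20+(-1)=19
lw $t4, 0($t7) → $t4=M[212]=6
or $t0, $t0, $t4 → $t0=(-1)|6=-1
add $t7, $t7, 4 → $t7=212+4=216
sub $t3, $t3, 1 → $t3=3-1=2
cmp $t3, 0  (cmp 2,0)
bne again: taken
add $t4, $t4, $t0 → $t4=6+(-1)=5
lw $t4, 0($t7) → $t4=M[216]=11
or $t0, $t0, $t4 → $t0=(-1)|11=-1
add $t7, $t7, 4 → $t7=216+4=220
sub $t3, $t3, 1 → $t3=2-1=1
cmp $t3, 0  (cmp 1,0)
bne again: taken
add $t4, $t4, $t0 → $t4=11+(-1)=10
lw $t4, 0($t7) → $t4=M[220]=20
or $t0, $t0, $t4 → $t0=(-1)|20=-1
add $t7, $t7, 4 → $t7=220+4=224
sub $t3, $t3, 1 → $t3=1-1=0
cmp $t3, 0  (cmp 0,0)
bne again: not taken
sw $t0, (208) → M[208]=-1
halt.
Total executed instructions: 48.

48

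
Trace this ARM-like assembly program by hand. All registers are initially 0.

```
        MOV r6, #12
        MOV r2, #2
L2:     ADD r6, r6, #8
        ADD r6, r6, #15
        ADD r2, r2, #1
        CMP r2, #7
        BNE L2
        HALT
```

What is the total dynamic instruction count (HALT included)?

MOV r6, #12 → r6=12
MOV r2, #2 → r2=2
ADD r6, r6, #8 → r6=12+8=20
ADD r6, r6, #15 → r6=20+15=35
ADD r2, r2, #1 → r2=2+1=3
CMP r2, #7  (cmp 3,7)
BNE L2: taken
ADD r6, r6, #8 → r6=35+8=43
ADD r6, r6, #15 → r6=43+15=58
ADD r2, r2, #1 → r2=3+1=4
CMP r2, #7  (cmp 4,7)
BNE L2: taken
ADD r6, r6, #8 → r6=58+8=66
ADD r6, r6, #15 → r6=66+15=81
ADD r2, r2, #1 → r2=4+1=5
CMP r2, #7  (cmp 5,7)
BNE L2: taken
ADD r6, r6, #8 → r6=81+8=89
ADD r6, r6, #15 → r6=89+15=104
ADD r2, r2, #1 → r2=5+1=6
CMP r2, #7  (cmp 6,7)
BNE L2: taken
ADD r6, r6, #8 → r6=104+8=112
ADD r6, r6, #15 → r6=112+15=127
ADD r2, r2, #1 → r2=6+1=7
CMP r2, #7  (cmp 7,7)
BNE L2: not taken
halt.
Total executed instructions: 28.

28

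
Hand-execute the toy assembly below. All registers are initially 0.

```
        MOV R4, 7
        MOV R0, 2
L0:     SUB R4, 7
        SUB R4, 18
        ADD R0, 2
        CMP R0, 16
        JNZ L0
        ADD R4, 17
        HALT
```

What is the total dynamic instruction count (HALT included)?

after MOV R4, 7: R4=7
after MOV R0, 2: R0=2
after SUB R4, 7: R4=7-7=0
after SUB R4, 18: R4=0-18=-18
after ADD R0, 2: R0=2+2=4
CMP R0, 16  (cmp 4,16)
JNZ L0: taken
after SUB R4, 7: R4=(-18)-7=-25
after SUB R4, 18: R4=(-25)-18=-43
after ADD R0, 2: R0=4+2=6
CMP R0, 16  (cmp 6,16)
JNZ L0: taken
after SUB R4, 7: R4=(-43)-7=-50
after SUB R4, 18: R4=(-50)-18=-68
after ADD R0, 2: R0=6+2=8
CMP R0, 16  (cmp 8,16)
JNZ L0: taken
after SUB R4, 7: R4=(-68)-7=-75
after SUB R4, 18: R4=(-75)-18=-93
after ADD R0, 2: R0=8+2=10
CMP R0, 16  (cmp 10,16)
JNZ L0: taken
after SUB R4, 7: R4=(-93)-7=-100
after SUB R4, 18: R4=(-100)-18=-118
after ADD R0, 2: R0=10+2=12
CMP R0, 16  (cmp 12,16)
JNZ L0: taken
after SUB R4, 7: R4=(-118)-7=-125
after SUB R4, 18: R4=(-125)-18=-143
after ADD R0, 2: R0=12+2=14
CMP R0, 16  (cmp 14,16)
JNZ L0: taken
after SUB R4, 7: R4=(-143)-7=-150
after SUB R4, 18: R4=(-150)-18=-168
after ADD R0, 2: R0=14+2=16
CMP R0, 16  (cmp 16,16)
JNZ L0: not taken
after ADD R4, 17: R4=(-168)+17=-151
halt.
Total executed instructions: 39.

39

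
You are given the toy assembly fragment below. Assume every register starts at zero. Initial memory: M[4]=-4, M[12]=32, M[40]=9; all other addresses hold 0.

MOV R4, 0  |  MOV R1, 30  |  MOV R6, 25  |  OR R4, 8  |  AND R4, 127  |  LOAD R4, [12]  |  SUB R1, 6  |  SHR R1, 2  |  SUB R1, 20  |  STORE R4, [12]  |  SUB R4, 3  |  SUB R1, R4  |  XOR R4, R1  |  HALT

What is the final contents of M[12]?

32

MOV R4, 0 → R4=0
MOV R1, 30 → R1=30
MOV R6, 25 → R6=25
OR R4, 8 → R4=0|8=8
AND R4, 127 → R4=8&127=8
LOAD R4, [12] → R4=M[12]=32
SUB R1, 6 → R1=30-6=24
SHR R1, 2 → R1=24>>2=6
SUB R1, 20 → R1=6-20=-14
STORE R4, [12] → M[12]=32
SUB R4, 3 → R4=32-3=29
SUB R1, R4 → R1=(-14)-29=-43
XOR R4, R1 → R4=29^(-43)=-56
halt.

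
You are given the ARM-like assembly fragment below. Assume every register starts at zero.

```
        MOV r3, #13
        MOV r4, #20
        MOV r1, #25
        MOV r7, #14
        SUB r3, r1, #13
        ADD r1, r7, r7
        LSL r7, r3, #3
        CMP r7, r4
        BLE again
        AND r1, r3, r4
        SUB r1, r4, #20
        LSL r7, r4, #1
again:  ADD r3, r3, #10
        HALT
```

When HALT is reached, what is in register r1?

0

MOV r3, #13 → r3=13
MOV r4, #20 → r4=20
MOV r1, #25 → r1=25
MOV r7, #14 → r7=14
SUB r3, r1, #13 → r3=25-13=12
ADD r1, r7, r7 → r1=14+14=28
LSL r7, r3, #3 → r7=12<<3=96
CMP r7, r4  (cmp 96,20)
BLE again: not taken
AND r1, r3, r4 → r1=12&20=4
SUB r1, r4, #20 → r1=20-20=0
LSL r7, r4, #1 → r7=20<<1=40
ADD r3, r3, #10 → r3=12+10=22
halt.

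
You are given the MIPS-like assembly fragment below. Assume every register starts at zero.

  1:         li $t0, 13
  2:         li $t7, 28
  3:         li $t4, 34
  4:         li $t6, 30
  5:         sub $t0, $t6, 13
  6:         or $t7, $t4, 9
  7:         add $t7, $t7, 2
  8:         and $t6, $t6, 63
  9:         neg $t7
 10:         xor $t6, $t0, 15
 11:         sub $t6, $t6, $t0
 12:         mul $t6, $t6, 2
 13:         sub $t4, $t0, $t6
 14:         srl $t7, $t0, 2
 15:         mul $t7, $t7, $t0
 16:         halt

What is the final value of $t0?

17

li $t0, 13 → $t0=13
li $t7, 28 → $t7=28
li $t4, 34 → $t4=34
li $t6, 30 → $t6=30
sub $t0, $t6, 13 → $t0=30-13=17
or $t7, $t4, 9 → $t7=34|9=43
add $t7, $t7, 2 → $t7=43+2=45
and $t6, $t6, 63 → $t6=30&63=30
neg $t7 → $t7=-(45)=-45
xor $t6, $t0, 15 → $t6=17^15=30
sub $t6, $t6, $t0 → $t6=30-17=13
mul $t6, $t6, 2 → $t6=13*2=26
sub $t4, $t0, $t6 → $t4=17-26=-9
srl $t7, $t0, 2 → $t7=17>>2=4
mul $t7, $t7, $t0 → $t7=4*17=68
halt.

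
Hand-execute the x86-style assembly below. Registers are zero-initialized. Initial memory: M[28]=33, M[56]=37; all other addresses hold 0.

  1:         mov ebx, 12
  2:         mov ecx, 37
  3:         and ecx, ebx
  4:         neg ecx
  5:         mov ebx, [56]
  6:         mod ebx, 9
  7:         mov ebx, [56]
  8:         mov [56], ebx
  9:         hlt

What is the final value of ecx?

mov ebx, 12 → ebx=12
mov ecx, 37 → ecx=37
and ecx, ebx → ecx=37&12=4
neg ecx → ecx=-(4)=-4
mov ebx, [56] → ebx=M[56]=37
mod ebx, 9 → ebx=37%9=1
mov ebx, [56] → ebx=M[56]=37
mov [56], ebx → M[56]=37
halt.

-4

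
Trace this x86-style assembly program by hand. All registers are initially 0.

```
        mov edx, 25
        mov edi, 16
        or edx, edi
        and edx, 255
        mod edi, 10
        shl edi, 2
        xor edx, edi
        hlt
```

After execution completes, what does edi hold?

mov edx, 25 → edx=25
mov edi, 16 → edi=16
or edx, edi → edx=25|16=25
and edx, 255 → edx=25&255=25
mod edi, 10 → edi=16%10=6
shl edi, 2 → edi=6<<2=24
xor edx, edi → edx=25^24=1
halt.

24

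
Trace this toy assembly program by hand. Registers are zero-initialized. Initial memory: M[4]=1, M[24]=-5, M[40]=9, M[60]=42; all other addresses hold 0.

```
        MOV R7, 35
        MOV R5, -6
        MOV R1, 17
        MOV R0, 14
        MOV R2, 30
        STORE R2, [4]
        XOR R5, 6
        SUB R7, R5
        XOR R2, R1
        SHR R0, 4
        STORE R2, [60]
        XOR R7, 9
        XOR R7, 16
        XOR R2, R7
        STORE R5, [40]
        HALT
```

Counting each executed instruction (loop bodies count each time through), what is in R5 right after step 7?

R7=35
R5=-6
R1=17
R0=14
R2=30
STORE R2, [4] → M[4]=30
R5=(-6)^6=-4
After step 7: R5 = -4.

-4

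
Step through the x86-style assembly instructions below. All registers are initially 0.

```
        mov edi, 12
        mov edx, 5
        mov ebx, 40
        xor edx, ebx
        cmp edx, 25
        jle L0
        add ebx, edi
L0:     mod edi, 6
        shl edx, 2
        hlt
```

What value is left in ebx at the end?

52

edi=12
edx=5
ebx=40
edx=5^40=45
cmp edx, 25  (cmp 45,25)
jle L0: not taken
ebx=40+12=52
edi=12%6=0
edx=45<<2=180
halt.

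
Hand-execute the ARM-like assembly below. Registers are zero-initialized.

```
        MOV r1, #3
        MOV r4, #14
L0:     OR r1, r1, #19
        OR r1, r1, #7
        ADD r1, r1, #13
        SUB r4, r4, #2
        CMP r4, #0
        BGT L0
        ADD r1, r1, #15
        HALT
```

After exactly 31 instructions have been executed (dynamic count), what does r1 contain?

MOV r1, #3 → r1=3
MOV r4, #14 → r4=14
OR r1, r1, #19 → r1=3|19=19
OR r1, r1, #7 → r1=19|7=23
ADD r1, r1, #13 → r1=23+13=36
SUB r4, r4, #2 → r4=14-2=12
CMP r4, #0  (cmp 12,0)
BGT L0: taken
OR r1, r1, #19 → r1=36|19=55
OR r1, r1, #7 → r1=55|7=55
ADD r1, r1, #13 → r1=55+13=68
SUB r4, r4, #2 → r4=12-2=10
CMP r4, #0  (cmp 10,0)
BGT L0: taken
OR r1, r1, #19 → r1=68|19=87
OR r1, r1, #7 → r1=87|7=87
ADD r1, r1, #13 → r1=87+13=100
SUB r4, r4, #2 → r4=10-2=8
CMP r4, #0  (cmp 8,0)
BGT L0: taken
OR r1, r1, #19 → r1=100|19=119
OR r1, r1, #7 → r1=119|7=119
ADD r1, r1, #13 → r1=119+13=132
SUB r4, r4, #2 → r4=8-2=6
CMP r4, #0  (cmp 6,0)
BGT L0: taken
OR r1, r1, #19 → r1=132|19=151
OR r1, r1, #7 → r1=151|7=151
ADD r1, r1, #13 → r1=151+13=164
SUB r4, r4, #2 → r4=6-2=4
CMP r4, #0  (cmp 4,0)
After step 31: r1 = 164.

164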